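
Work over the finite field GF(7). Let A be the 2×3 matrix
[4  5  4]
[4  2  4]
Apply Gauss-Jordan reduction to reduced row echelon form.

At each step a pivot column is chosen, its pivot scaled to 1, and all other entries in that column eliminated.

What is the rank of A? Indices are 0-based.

pivot(0,0)=4: scale R0 → (1, 3, 1)
  clear (1,0): R1 −= (4)R0 → (0, 4, 0)
pivot(1,1)=4: scale R1 → (0, 1, 0)
  clear (0,1): R0 −= (3)R1 → (1, 0, 1)

rank = 2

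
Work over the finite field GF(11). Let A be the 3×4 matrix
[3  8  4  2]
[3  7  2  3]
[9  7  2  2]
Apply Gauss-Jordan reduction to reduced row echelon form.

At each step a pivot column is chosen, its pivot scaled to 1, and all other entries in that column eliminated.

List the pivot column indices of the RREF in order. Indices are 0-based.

pivot columns: 0, 1, 2

step 1: normalize row 0 (÷3) = (1, 10, 5, 8)
  row 1: subtract 3×row0 = (0, 10, 9, 1)
  row 2: subtract 9×row0 = (0, 5, 1, 7)
step 2: normalize row 1 (÷10) = (0, 1, 2, 10)
  row 0: subtract 10×row1 = (1, 0, 7, 7)
  row 2: subtract 5×row1 = (0, 0, 2, 1)
step 3: normalize row 2 (÷2) = (0, 0, 1, 6)
  row 0: subtract 7×row2 = (1, 0, 0, 9)
  row 1: subtract 2×row2 = (0, 1, 0, 9)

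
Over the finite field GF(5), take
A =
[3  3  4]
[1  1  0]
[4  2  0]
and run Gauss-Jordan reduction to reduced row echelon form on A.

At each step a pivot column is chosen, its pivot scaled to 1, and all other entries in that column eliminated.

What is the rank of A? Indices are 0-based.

rank = 3

[1] R0 /= 3  ⇒  (1, 1, 3)
     R1 -= 1·R0  ⇒  (0, 0, 2)
     R2 -= 4·R0  ⇒  (0, 3, 3)
[2] R1 <-> R2
[2] R1 /= 3  ⇒  (0, 1, 1)
     R0 -= 1·R1  ⇒  (1, 0, 2)
[3] R2 /= 2  ⇒  (0, 0, 1)
     R0 -= 2·R2  ⇒  (1, 0, 0)
     R1 -= 1·R2  ⇒  (0, 1, 0)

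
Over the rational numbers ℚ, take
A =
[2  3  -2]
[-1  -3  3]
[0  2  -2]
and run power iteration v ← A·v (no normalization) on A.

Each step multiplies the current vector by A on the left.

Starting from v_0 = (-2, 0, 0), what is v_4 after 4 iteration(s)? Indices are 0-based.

v_4 = (48, -78, 64)

v_0 = (-2, 0, 0).
v_1 = A·v_0 = (-4, 2, 0).
v_2 = A·v_1 = (-2, -2, 4).
v_3 = A·v_2 = (-18, 20, -12).
v_4 = A·v_3 = (48, -78, 64).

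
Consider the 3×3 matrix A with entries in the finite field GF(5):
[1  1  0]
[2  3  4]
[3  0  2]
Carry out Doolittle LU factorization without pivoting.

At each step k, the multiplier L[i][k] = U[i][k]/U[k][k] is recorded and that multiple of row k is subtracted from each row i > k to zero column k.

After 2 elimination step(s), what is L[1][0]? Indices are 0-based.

[col 0] pivot 1
  R1 -= 2*R0 → (0, 1, 4)  (L[1][0] := 2)
  R2 -= 3*R0 → (0, 2, 2)  (L[2][0] := 3)
[col 1] pivot 1
  R2 -= 2*R1 → (0, 0, 4)  (L[2][1] := 2)

L[1][0] = 2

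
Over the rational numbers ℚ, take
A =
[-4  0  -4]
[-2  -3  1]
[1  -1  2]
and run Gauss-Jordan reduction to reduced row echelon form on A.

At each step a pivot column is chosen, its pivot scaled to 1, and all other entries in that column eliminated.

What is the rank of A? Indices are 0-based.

step 1: normalize row 0 (÷-4) = (1, 0, 1)
  row 1: subtract -2×row0 = (0, -3, 3)
  row 2: subtract 1×row0 = (0, -1, 1)
step 2: normalize row 1 (÷-3) = (0, 1, -1)
  row 2: subtract -1×row1 = (0, 0, 0)
skip col 2 (zero from row 2)

rank = 2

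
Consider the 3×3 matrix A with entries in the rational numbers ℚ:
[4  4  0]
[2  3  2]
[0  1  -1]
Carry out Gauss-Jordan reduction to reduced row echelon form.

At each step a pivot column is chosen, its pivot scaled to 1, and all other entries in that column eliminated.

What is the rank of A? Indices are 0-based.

rank = 3

[1] R0 /= 4  ⇒  (1, 1, 0)
     R1 -= 2·R0  ⇒  (0, 1, 2)
[2] R1 /= 1  ⇒  (0, 1, 2)
     R0 -= 1·R1  ⇒  (1, 0, -2)
     R2 -= 1·R1  ⇒  (0, 0, -3)
[3] R2 /= -3  ⇒  (0, 0, 1)
     R0 -= -2·R2  ⇒  (1, 0, 0)
     R1 -= 2·R2  ⇒  (0, 1, 0)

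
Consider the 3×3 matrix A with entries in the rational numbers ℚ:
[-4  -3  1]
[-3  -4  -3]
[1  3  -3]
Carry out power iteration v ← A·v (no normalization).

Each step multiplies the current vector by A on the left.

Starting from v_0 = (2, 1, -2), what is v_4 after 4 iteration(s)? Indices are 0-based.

v_4 = (2428, 883, -1786)

v_0 = (2, 1, -2).
v_1 = A·v_0 = (-13, -4, 11).
v_2 = A·v_1 = (75, 22, -58).
v_3 = A·v_2 = (-424, -139, 315).
v_4 = A·v_3 = (2428, 883, -1786).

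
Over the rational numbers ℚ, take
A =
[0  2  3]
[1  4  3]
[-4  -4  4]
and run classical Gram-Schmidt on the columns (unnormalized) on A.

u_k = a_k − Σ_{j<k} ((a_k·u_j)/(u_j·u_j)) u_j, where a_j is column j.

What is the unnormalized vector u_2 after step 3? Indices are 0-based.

u_2 = (12/53, -8/53, -2/53)

Step 1: u_0 = a_0 = (0, 1, -4).
Step 2: u_1 = a_1 − (20/17)·u_0 = (2, 48/17, 12/17).
Step 3: u_2 = a_2 − (-13/17)·u_0 − (147/106)·u_1 = (12/53, -8/53, -2/53).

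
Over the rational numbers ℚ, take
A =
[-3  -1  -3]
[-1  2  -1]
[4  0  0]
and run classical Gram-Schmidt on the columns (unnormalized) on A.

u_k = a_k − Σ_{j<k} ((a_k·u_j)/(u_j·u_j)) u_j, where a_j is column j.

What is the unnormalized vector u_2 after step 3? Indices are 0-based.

Step 1: u_0 = a_0 = (-3, -1, 4).
Step 2: u_1 = a_1 − (1/26)·u_0 = (-23/26, 53/26, -2/13).
Step 3: u_2 = a_2 − (5/13)·u_0 − (16/129)·u_1 = (-224/129, -112/129, -196/129).

u_2 = (-224/129, -112/129, -196/129)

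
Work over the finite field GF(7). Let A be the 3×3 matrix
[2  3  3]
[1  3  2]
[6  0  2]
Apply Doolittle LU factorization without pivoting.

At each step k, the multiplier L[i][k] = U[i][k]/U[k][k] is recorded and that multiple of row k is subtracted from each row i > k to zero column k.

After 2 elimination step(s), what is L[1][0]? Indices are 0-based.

k=0: U[0][0]=2
  eliminate (1,0): mult=4, new row 1: (0, 5, 4); set L[1][0]=4
  eliminate (2,0): mult=3, new row 2: (0, 5, 0); set L[2][0]=3
k=1: U[1][1]=5
  eliminate (2,1): mult=1, new row 2: (0, 0, 3); set L[2][1]=1

L[1][0] = 4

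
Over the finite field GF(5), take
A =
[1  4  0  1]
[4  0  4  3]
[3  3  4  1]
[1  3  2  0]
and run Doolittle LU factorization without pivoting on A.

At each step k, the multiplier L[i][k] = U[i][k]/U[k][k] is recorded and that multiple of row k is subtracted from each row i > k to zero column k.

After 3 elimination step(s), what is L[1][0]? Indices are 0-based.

L[1][0] = 4

Step 1: pivot at (0,0) is 1.
  row1 ← row1 − (4)·row0  ⇒  L[1][0]=4, U row1=(0, 4, 4, 4)
  row2 ← row2 − (3)·row0  ⇒  L[2][0]=3, U row2=(0, 1, 4, 3)
  row3 ← row3 − (1)·row0  ⇒  L[3][0]=1, U row3=(0, 4, 2, 4)
Step 2: pivot at (1,1) is 4.
  row2 ← row2 − (4)·row1  ⇒  L[2][1]=4, U row2=(0, 0, 3, 2)
  row3 ← row3 − (1)·row1  ⇒  L[3][1]=1, U row3=(0, 0, 3, 0)
Step 3: pivot at (2,2) is 3.
  row3 ← row3 − (1)·row2  ⇒  L[3][2]=1, U row3=(0, 0, 0, 3)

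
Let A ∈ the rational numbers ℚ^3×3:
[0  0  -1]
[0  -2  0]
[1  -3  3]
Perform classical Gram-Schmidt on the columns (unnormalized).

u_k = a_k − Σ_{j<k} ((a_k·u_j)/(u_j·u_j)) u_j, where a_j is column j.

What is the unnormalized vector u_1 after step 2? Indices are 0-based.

u_1 = (0, -2, 0)

Step 1: u_0 = a_0 = (0, 0, 1).
Step 2: u_1 = a_1 − (-3)·u_0 = (0, -2, 0).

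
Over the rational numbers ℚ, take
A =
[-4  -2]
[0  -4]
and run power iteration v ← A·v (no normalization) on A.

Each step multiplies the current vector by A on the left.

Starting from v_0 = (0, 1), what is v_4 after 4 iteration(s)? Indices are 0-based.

v_0 = (0, 1).
v_1 = A·v_0 = (-2, -4).
v_2 = A·v_1 = (16, 16).
v_3 = A·v_2 = (-96, -64).
v_4 = A·v_3 = (512, 256).

v_4 = (512, 256)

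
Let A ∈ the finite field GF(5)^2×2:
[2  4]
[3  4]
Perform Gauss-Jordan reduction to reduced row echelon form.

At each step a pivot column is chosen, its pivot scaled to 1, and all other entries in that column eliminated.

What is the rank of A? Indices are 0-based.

rank = 2

step 1: normalize row 0 (÷2) = (1, 2)
  row 1: subtract 3×row0 = (0, 3)
step 2: normalize row 1 (÷3) = (0, 1)
  row 0: subtract 2×row1 = (1, 0)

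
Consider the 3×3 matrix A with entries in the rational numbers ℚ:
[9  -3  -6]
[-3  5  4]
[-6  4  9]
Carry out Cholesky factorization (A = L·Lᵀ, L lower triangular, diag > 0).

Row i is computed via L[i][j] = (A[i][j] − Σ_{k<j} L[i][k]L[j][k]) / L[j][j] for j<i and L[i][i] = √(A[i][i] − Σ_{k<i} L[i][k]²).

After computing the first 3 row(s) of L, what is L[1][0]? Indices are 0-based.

Step 1: L[0][0] = √(9) = 3.
  L[1][0] = (-3) / L[0][0] = -1.
Step 2: L[1][1] = √(4) = 2.
  L[2][0] = (-6) / L[0][0] = -2.
  L[2][1] = (2) / L[1][1] = 1.
Step 3: L[2][2] = √(4) = 2.

L[1][0] = -1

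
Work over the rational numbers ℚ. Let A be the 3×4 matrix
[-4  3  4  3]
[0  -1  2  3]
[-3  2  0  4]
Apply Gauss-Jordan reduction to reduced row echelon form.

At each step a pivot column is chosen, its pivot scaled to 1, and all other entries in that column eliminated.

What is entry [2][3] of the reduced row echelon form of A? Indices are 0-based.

step 1: normalize row 0 (÷-4) = (1, -3/4, -1, -3/4)
  row 2: subtract -3×row0 = (0, -1/4, -3, 7/4)
step 2: normalize row 1 (÷-1) = (0, 1, -2, -3)
  row 0: subtract -3/4×row1 = (1, 0, -5/2, -3)
  row 2: subtract -1/4×row1 = (0, 0, -7/2, 1)
step 3: normalize row 2 (÷-7/2) = (0, 0, 1, -2/7)
  row 0: subtract -5/2×row2 = (1, 0, 0, -26/7)
  row 1: subtract -2×row2 = (0, 1, 0, -25/7)

M[2][3] = -2/7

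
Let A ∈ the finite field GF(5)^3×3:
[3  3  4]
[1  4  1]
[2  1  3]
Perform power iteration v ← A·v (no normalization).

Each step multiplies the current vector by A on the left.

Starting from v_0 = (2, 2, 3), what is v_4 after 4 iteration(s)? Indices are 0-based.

v_4 = (2, 0, 4)

v_0 = (2, 2, 3).
v_1 = A·v_0 = (4, 3, 0).
v_2 = A·v_1 = (1, 1, 1).
v_3 = A·v_2 = (0, 1, 1).
v_4 = A·v_3 = (2, 0, 4).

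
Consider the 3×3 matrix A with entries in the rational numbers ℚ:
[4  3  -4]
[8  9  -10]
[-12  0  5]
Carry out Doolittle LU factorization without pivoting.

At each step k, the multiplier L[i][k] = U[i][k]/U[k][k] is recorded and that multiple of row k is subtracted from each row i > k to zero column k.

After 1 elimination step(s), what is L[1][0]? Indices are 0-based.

L[1][0] = 2

[col 0] pivot 4
  R1 -= 2*R0 → (0, 3, -2)  (L[1][0] := 2)
  R2 -= -3*R0 → (0, 9, -7)  (L[2][0] := -3)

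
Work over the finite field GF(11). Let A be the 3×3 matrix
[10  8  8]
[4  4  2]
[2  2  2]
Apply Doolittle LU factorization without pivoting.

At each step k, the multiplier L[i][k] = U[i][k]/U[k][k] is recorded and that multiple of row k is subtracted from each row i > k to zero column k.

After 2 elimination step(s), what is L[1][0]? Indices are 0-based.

L[1][0] = 7

Step 1: pivot at (0,0) is 10.
  row1 ← row1 − (7)·row0  ⇒  L[1][0]=7, U row1=(0, 3, 1)
  row2 ← row2 − (9)·row0  ⇒  L[2][0]=9, U row2=(0, 7, 7)
Step 2: pivot at (1,1) is 3.
  row2 ← row2 − (6)·row1  ⇒  L[2][1]=6, U row2=(0, 0, 1)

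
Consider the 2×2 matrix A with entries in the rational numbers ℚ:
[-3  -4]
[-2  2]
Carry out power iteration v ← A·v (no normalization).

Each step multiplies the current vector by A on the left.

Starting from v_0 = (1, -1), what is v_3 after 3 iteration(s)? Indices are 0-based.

v_3 = (1, -46)

v_0 = (1, -1).
v_1 = A·v_0 = (1, -4).
v_2 = A·v_1 = (13, -10).
v_3 = A·v_2 = (1, -46).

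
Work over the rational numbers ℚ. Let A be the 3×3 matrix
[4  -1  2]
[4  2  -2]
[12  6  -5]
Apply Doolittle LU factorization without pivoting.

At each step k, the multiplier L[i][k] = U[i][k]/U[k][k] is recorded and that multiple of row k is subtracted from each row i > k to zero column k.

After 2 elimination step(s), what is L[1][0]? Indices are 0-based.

L[1][0] = 1

Step 1: pivot at (0,0) is 4.
  row1 ← row1 − (1)·row0  ⇒  L[1][0]=1, U row1=(0, 3, -4)
  row2 ← row2 − (3)·row0  ⇒  L[2][0]=3, U row2=(0, 9, -11)
Step 2: pivot at (1,1) is 3.
  row2 ← row2 − (3)·row1  ⇒  L[2][1]=3, U row2=(0, 0, 1)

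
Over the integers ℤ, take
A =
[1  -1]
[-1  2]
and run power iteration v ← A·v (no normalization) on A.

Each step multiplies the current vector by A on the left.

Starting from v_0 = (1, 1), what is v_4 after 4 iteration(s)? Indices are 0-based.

v_0 = (1, 1).
v_1 = A·v_0 = (0, 1).
v_2 = A·v_1 = (-1, 2).
v_3 = A·v_2 = (-3, 5).
v_4 = A·v_3 = (-8, 13).

v_4 = (-8, 13)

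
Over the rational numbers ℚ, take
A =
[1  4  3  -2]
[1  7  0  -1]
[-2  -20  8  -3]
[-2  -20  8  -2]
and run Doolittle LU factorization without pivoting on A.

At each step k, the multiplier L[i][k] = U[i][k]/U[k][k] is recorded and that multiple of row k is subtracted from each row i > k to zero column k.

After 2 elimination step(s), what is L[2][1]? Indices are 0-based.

k=0: U[0][0]=1
  eliminate (1,0): mult=1, new row 1: (0, 3, -3, 1); set L[1][0]=1
  eliminate (2,0): mult=-2, new row 2: (0, -12, 14, -7); set L[2][0]=-2
  eliminate (3,0): mult=-2, new row 3: (0, -12, 14, -6); set L[3][0]=-2
k=1: U[1][1]=3
  eliminate (2,1): mult=-4, new row 2: (0, 0, 2, -3); set L[2][1]=-4
  eliminate (3,1): mult=-4, new row 3: (0, 0, 2, -2); set L[3][1]=-4

L[2][1] = -4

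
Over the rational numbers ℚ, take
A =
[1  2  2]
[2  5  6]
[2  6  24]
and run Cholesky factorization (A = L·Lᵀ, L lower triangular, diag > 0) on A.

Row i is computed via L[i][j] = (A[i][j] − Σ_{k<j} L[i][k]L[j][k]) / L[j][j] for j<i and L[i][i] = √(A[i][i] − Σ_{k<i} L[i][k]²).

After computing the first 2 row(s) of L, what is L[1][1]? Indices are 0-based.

Step 1: L[0][0] = √(1) = 1.
  L[1][0] = (2) / L[0][0] = 2.
Step 2: L[1][1] = √(1) = 1.

L[1][1] = 1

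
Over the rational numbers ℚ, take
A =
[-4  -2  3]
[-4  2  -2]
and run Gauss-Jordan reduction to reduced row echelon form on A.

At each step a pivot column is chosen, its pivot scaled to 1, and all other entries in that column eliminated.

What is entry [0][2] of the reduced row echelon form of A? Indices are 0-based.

M[0][2] = -1/8

step 1: normalize row 0 (÷-4) = (1, 1/2, -3/4)
  row 1: subtract -4×row0 = (0, 4, -5)
step 2: normalize row 1 (÷4) = (0, 1, -5/4)
  row 0: subtract 1/2×row1 = (1, 0, -1/8)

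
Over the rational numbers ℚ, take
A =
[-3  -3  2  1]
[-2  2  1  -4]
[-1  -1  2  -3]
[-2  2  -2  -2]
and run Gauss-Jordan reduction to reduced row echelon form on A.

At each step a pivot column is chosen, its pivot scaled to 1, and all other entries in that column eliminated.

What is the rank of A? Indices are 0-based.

pivot(0,0)=-3: scale R0 → (1, 1, -2/3, -1/3)
  clear (1,0): R1 −= (-2)R0 → (0, 4, -1/3, -14/3)
  clear (2,0): R2 −= (-1)R0 → (0, 0, 4/3, -10/3)
  clear (3,0): R3 −= (-2)R0 → (0, 4, -10/3, -8/3)
pivot(1,1)=4: scale R1 → (0, 1, -1/12, -7/6)
  clear (0,1): R0 −= (1)R1 → (1, 0, -7/12, 5/6)
  clear (3,1): R3 −= (4)R1 → (0, 0, -3, 2)
pivot(2,2)=4/3: scale R2 → (0, 0, 1, -5/2)
  clear (0,2): R0 −= (-7/12)R2 → (1, 0, 0, -5/8)
  clear (1,2): R1 −= (-1/12)R2 → (0, 1, 0, -11/8)
  clear (3,2): R3 −= (-3)R2 → (0, 0, 0, -11/2)
pivot(3,3)=-11/2: scale R3 → (0, 0, 0, 1)
  clear (0,3): R0 −= (-5/8)R3 → (1, 0, 0, 0)
  clear (1,3): R1 −= (-11/8)R3 → (0, 1, 0, 0)
  clear (2,3): R2 −= (-5/2)R3 → (0, 0, 1, 0)

rank = 4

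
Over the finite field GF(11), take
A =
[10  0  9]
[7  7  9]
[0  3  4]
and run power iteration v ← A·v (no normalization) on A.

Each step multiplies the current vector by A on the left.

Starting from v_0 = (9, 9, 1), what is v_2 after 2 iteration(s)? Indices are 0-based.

v_0 = (9, 9, 1).
v_1 = A·v_0 = (0, 3, 9).
v_2 = A·v_1 = (4, 3, 1).

v_2 = (4, 3, 1)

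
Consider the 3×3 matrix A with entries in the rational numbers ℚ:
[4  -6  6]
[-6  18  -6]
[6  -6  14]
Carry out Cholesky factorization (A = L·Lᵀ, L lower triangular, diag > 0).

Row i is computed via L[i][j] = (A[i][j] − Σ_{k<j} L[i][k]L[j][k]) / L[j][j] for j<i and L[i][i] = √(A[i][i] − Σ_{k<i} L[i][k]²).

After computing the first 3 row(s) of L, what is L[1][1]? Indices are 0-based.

Step 1: L[0][0] = √(4) = 2.
  L[1][0] = (-6) / L[0][0] = -3.
Step 2: L[1][1] = √(9) = 3.
  L[2][0] = (6) / L[0][0] = 3.
  L[2][1] = (3) / L[1][1] = 1.
Step 3: L[2][2] = √(4) = 2.

L[1][1] = 3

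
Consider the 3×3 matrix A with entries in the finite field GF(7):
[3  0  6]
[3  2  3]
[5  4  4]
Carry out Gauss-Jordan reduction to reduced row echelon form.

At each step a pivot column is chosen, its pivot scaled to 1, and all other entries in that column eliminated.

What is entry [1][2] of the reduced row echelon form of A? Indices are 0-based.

step 1: normalize row 0 (÷3) = (1, 0, 2)
  row 1: subtract 3×row0 = (0, 2, 4)
  row 2: subtract 5×row0 = (0, 4, 1)
step 2: normalize row 1 (÷2) = (0, 1, 2)
  row 2: subtract 4×row1 = (0, 0, 0)
skip col 2 (zero from row 2)

M[1][2] = 2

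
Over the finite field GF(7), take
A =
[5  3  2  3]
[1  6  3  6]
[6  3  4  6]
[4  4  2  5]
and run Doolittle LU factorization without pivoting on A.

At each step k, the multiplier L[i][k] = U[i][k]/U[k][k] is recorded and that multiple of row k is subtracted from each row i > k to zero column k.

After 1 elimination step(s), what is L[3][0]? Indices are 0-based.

L[3][0] = 5

Step 1: pivot at (0,0) is 5.
  row1 ← row1 − (3)·row0  ⇒  L[1][0]=3, U row1=(0, 4, 4, 4)
  row2 ← row2 − (4)·row0  ⇒  L[2][0]=4, U row2=(0, 5, 3, 1)
  row3 ← row3 − (5)·row0  ⇒  L[3][0]=5, U row3=(0, 3, 6, 4)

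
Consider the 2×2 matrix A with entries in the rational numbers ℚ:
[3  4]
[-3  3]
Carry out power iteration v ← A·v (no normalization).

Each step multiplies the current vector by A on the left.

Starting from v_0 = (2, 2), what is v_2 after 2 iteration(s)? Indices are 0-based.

v_0 = (2, 2).
v_1 = A·v_0 = (14, 0).
v_2 = A·v_1 = (42, -42).

v_2 = (42, -42)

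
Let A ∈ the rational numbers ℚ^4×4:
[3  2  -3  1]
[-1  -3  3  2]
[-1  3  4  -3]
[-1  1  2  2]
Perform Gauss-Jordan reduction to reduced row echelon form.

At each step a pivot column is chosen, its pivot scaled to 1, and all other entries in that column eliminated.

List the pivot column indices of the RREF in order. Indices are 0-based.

[1] R0 /= 3  ⇒  (1, 2/3, -1, 1/3)
     R1 -= -1·R0  ⇒  (0, -7/3, 2, 7/3)
     R2 -= -1·R0  ⇒  (0, 11/3, 3, -8/3)
     R3 -= -1·R0  ⇒  (0, 5/3, 1, 7/3)
[2] R1 /= -7/3  ⇒  (0, 1, -6/7, -1)
     R0 -= 2/3·R1  ⇒  (1, 0, -3/7, 1)
     R2 -= 11/3·R1  ⇒  (0, 0, 43/7, 1)
     R3 -= 5/3·R1  ⇒  (0, 0, 17/7, 4)
[3] R2 /= 43/7  ⇒  (0, 0, 1, 7/43)
     R0 -= -3/7·R2  ⇒  (1, 0, 0, 46/43)
     R1 -= -6/7·R2  ⇒  (0, 1, 0, -37/43)
     R3 -= 17/7·R2  ⇒  (0, 0, 0, 155/43)
[4] R3 /= 155/43  ⇒  (0, 0, 0, 1)
     R0 -= 46/43·R3  ⇒  (1, 0, 0, 0)
     R1 -= -37/43·R3  ⇒  (0, 1, 0, 0)
     R2 -= 7/43·R3  ⇒  (0, 0, 1, 0)

pivot columns: 0, 1, 2, 3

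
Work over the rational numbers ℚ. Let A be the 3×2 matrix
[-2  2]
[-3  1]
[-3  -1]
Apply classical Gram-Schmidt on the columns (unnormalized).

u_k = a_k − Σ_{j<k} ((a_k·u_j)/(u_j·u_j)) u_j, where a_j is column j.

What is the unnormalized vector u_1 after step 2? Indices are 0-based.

u_1 = (18/11, 5/11, -17/11)

Step 1: u_0 = a_0 = (-2, -3, -3).
Step 2: u_1 = a_1 − (-2/11)·u_0 = (18/11, 5/11, -17/11).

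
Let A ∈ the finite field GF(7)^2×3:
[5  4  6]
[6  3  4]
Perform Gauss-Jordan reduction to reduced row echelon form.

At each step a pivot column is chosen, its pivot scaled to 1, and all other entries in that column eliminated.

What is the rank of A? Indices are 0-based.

rank = 2

[1] R0 /= 5  ⇒  (1, 5, 4)
     R1 -= 6·R0  ⇒  (0, 1, 1)
[2] R1 /= 1  ⇒  (0, 1, 1)
     R0 -= 5·R1  ⇒  (1, 0, 6)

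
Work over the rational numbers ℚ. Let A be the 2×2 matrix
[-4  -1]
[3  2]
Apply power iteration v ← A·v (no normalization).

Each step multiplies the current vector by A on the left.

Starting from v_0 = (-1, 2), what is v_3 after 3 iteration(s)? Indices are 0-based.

v_3 = (28, -11)

v_0 = (-1, 2).
v_1 = A·v_0 = (2, 1).
v_2 = A·v_1 = (-9, 8).
v_3 = A·v_2 = (28, -11).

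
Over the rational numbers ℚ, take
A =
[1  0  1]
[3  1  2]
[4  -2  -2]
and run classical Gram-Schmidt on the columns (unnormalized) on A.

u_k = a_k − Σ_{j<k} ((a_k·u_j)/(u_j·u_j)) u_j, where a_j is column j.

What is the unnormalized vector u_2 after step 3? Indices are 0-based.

u_2 = (16/21, -16/105, -8/105)

Step 1: u_0 = a_0 = (1, 3, 4).
Step 2: u_1 = a_1 − (-5/26)·u_0 = (5/26, 41/26, -16/13).
Step 3: u_2 = a_2 − (-1/26)·u_0 − (151/105)·u_1 = (16/21, -16/105, -8/105).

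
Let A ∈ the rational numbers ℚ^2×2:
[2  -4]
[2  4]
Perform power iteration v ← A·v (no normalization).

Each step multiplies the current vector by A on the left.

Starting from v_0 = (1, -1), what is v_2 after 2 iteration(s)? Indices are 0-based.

v_0 = (1, -1).
v_1 = A·v_0 = (6, -2).
v_2 = A·v_1 = (20, 4).

v_2 = (20, 4)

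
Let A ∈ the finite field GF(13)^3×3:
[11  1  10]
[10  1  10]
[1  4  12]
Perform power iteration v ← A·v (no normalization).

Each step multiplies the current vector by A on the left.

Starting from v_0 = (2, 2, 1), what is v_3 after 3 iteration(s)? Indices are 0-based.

v_0 = (2, 2, 1).
v_1 = A·v_0 = (8, 6, 9).
v_2 = A·v_1 = (2, 7, 10).
v_3 = A·v_2 = (12, 10, 7).

v_3 = (12, 10, 7)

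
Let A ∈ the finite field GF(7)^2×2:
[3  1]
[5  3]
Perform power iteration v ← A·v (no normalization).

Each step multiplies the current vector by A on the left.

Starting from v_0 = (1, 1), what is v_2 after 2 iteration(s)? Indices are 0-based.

v_2 = (6, 2)

v_0 = (1, 1).
v_1 = A·v_0 = (4, 1).
v_2 = A·v_1 = (6, 2).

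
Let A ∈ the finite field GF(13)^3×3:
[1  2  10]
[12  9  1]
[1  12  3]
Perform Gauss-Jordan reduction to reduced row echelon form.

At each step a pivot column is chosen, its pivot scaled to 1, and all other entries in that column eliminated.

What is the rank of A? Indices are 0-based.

pivot(0,0)=1: scale R0 → (1, 2, 10)
  clear (1,0): R1 −= (12)R0 → (0, 11, 11)
  clear (2,0): R2 −= (1)R0 → (0, 10, 6)
pivot(1,1)=11: scale R1 → (0, 1, 1)
  clear (0,1): R0 −= (2)R1 → (1, 0, 8)
  clear (2,1): R2 −= (10)R1 → (0, 0, 9)
pivot(2,2)=9: scale R2 → (0, 0, 1)
  clear (0,2): R0 −= (8)R2 → (1, 0, 0)
  clear (1,2): R1 −= (1)R2 → (0, 1, 0)

rank = 3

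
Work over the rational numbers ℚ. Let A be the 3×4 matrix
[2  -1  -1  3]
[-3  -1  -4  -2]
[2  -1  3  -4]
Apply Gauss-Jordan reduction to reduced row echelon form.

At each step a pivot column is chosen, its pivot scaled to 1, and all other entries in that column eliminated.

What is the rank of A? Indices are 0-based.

rank = 3

[1] R0 /= 2  ⇒  (1, -1/2, -1/2, 3/2)
     R1 -= -3·R0  ⇒  (0, -5/2, -11/2, 5/2)
     R2 -= 2·R0  ⇒  (0, 0, 4, -7)
[2] R1 /= -5/2  ⇒  (0, 1, 11/5, -1)
     R0 -= -1/2·R1  ⇒  (1, 0, 3/5, 1)
[3] R2 /= 4  ⇒  (0, 0, 1, -7/4)
     R0 -= 3/5·R2  ⇒  (1, 0, 0, 41/20)
     R1 -= 11/5·R2  ⇒  (0, 1, 0, 57/20)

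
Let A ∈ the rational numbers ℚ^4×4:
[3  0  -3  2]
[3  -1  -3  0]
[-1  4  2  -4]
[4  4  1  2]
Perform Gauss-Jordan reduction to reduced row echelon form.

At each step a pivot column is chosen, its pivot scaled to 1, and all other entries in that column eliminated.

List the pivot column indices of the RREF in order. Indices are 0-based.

pivot(0,0)=3: scale R0 → (1, 0, -1, 2/3)
  clear (1,0): R1 −= (3)R0 → (0, -1, 0, -2)
  clear (2,0): R2 −= (-1)R0 → (0, 4, 1, -10/3)
  clear (3,0): R3 −= (4)R0 → (0, 4, 5, -2/3)
pivot(1,1)=-1: scale R1 → (0, 1, 0, 2)
  clear (2,1): R2 −= (4)R1 → (0, 0, 1, -34/3)
  clear (3,1): R3 −= (4)R1 → (0, 0, 5, -26/3)
pivot(2,2)=1: scale R2 → (0, 0, 1, -34/3)
  clear (0,2): R0 −= (-1)R2 → (1, 0, 0, -32/3)
  clear (3,2): R3 −= (5)R2 → (0, 0, 0, 48)
pivot(3,3)=48: scale R3 → (0, 0, 0, 1)
  clear (0,3): R0 −= (-32/3)R3 → (1, 0, 0, 0)
  clear (1,3): R1 −= (2)R3 → (0, 1, 0, 0)
  clear (2,3): R2 −= (-34/3)R3 → (0, 0, 1, 0)

pivot columns: 0, 1, 2, 3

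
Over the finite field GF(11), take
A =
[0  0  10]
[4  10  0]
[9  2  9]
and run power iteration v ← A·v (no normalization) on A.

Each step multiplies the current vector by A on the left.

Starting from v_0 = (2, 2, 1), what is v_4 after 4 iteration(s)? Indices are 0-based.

v_0 = (2, 2, 1).
v_1 = A·v_0 = (10, 6, 9).
v_2 = A·v_1 = (2, 1, 7).
v_3 = A·v_2 = (4, 7, 6).
v_4 = A·v_3 = (5, 9, 5).

v_4 = (5, 9, 5)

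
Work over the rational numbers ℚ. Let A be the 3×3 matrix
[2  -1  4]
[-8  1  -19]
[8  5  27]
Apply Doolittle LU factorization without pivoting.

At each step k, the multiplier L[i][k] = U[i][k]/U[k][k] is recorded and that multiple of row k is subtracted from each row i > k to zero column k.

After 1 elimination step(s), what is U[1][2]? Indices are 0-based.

[col 0] pivot 2
  R1 -= -4*R0 → (0, -3, -3)  (L[1][0] := -4)
  R2 -= 4*R0 → (0, 9, 11)  (L[2][0] := 4)

U[1][2] = -3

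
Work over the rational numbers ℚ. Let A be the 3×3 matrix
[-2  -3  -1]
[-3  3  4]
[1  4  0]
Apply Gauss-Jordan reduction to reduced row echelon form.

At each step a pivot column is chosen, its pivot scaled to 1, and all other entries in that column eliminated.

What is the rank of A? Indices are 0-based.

rank = 3

pivot(0,0)=-2: scale R0 → (1, 3/2, 1/2)
  clear (1,0): R1 −= (-3)R0 → (0, 15/2, 11/2)
  clear (2,0): R2 −= (1)R0 → (0, 5/2, -1/2)
pivot(1,1)=15/2: scale R1 → (0, 1, 11/15)
  clear (0,1): R0 −= (3/2)R1 → (1, 0, -3/5)
  clear (2,1): R2 −= (5/2)R1 → (0, 0, -7/3)
pivot(2,2)=-7/3: scale R2 → (0, 0, 1)
  clear (0,2): R0 −= (-3/5)R2 → (1, 0, 0)
  clear (1,2): R1 −= (11/15)R2 → (0, 1, 0)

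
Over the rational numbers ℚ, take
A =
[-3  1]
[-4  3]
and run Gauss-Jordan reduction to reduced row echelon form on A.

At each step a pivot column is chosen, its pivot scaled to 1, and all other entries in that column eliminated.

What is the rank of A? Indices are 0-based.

pivot(0,0)=-3: scale R0 → (1, -1/3)
  clear (1,0): R1 −= (-4)R0 → (0, 5/3)
pivot(1,1)=5/3: scale R1 → (0, 1)
  clear (0,1): R0 −= (-1/3)R1 → (1, 0)

rank = 2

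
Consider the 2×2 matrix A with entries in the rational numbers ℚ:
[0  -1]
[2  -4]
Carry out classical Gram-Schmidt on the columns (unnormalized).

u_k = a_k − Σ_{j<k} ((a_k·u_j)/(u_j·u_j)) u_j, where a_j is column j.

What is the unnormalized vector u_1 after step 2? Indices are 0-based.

u_1 = (-1, 0)

Step 1: u_0 = a_0 = (0, 2).
Step 2: u_1 = a_1 − (-2)·u_0 = (-1, 0).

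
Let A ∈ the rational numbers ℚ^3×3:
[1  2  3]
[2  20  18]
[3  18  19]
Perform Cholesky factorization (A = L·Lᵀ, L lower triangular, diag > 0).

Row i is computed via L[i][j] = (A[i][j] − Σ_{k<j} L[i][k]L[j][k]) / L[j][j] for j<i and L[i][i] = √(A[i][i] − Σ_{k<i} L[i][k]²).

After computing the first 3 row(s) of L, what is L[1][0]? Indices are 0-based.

L[1][0] = 2

Step 1: L[0][0] = √(1) = 1.
  L[1][0] = (2) / L[0][0] = 2.
Step 2: L[1][1] = √(16) = 4.
  L[2][0] = (3) / L[0][0] = 3.
  L[2][1] = (12) / L[1][1] = 3.
Step 3: L[2][2] = √(1) = 1.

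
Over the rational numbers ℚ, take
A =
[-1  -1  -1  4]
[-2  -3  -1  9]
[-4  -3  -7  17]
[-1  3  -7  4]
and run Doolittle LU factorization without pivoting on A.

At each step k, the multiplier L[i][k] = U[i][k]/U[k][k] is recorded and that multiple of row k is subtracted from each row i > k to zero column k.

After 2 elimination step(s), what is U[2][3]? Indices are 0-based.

[col 0] pivot -1
  R1 -= 2*R0 → (0, -1, 1, 1)  (L[1][0] := 2)
  R2 -= 4*R0 → (0, 1, -3, 1)  (L[2][0] := 4)
  R3 -= 1*R0 → (0, 4, -6, 0)  (L[3][0] := 1)
[col 1] pivot -1
  R2 -= -1*R1 → (0, 0, -2, 2)  (L[2][1] := -1)
  R3 -= -4*R1 → (0, 0, -2, 4)  (L[3][1] := -4)

U[2][3] = 2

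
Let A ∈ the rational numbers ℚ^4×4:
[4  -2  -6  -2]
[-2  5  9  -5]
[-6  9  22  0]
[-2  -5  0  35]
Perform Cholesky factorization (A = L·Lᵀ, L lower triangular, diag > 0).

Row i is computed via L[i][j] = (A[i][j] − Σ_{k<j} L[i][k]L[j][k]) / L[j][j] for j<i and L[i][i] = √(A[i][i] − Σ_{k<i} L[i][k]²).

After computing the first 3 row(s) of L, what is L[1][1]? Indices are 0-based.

L[1][1] = 2

Step 1: L[0][0] = √(4) = 2.
  L[1][0] = (-2) / L[0][0] = -1.
Step 2: L[1][1] = √(4) = 2.
  L[2][0] = (-6) / L[0][0] = -3.
  L[2][1] = (6) / L[1][1] = 3.
Step 3: L[2][2] = √(4) = 2.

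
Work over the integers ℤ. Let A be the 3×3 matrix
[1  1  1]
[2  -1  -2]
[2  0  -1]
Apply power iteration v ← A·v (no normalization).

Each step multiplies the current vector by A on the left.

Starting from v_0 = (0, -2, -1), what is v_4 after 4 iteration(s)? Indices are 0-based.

v_4 = (24, -86, -45)

v_0 = (0, -2, -1).
v_1 = A·v_0 = (-3, 4, 1).
v_2 = A·v_1 = (2, -12, -7).
v_3 = A·v_2 = (-17, 30, 11).
v_4 = A·v_3 = (24, -86, -45).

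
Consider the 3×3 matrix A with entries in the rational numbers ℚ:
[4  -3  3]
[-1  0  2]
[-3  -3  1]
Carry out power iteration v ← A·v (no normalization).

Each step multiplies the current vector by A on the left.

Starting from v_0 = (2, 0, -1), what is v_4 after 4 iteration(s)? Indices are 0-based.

v_4 = (419, -43, -106)

v_0 = (2, 0, -1).
v_1 = A·v_0 = (5, -4, -7).
v_2 = A·v_1 = (11, -19, -10).
v_3 = A·v_2 = (71, -31, 14).
v_4 = A·v_3 = (419, -43, -106).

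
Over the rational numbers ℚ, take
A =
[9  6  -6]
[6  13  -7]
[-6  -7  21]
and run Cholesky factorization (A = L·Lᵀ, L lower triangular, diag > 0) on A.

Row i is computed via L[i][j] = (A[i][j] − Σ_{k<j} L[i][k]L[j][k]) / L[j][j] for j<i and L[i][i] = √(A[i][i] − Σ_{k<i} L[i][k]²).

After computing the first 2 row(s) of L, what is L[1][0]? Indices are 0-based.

Step 1: L[0][0] = √(9) = 3.
  L[1][0] = (6) / L[0][0] = 2.
Step 2: L[1][1] = √(9) = 3.

L[1][0] = 2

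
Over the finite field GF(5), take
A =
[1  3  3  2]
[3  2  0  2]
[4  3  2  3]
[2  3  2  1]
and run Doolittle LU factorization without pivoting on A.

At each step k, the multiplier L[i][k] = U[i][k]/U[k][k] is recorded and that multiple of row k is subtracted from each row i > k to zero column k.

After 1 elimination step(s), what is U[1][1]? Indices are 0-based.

U[1][1] = 3

Step 1: pivot at (0,0) is 1.
  row1 ← row1 − (3)·row0  ⇒  L[1][0]=3, U row1=(0, 3, 1, 1)
  row2 ← row2 − (4)·row0  ⇒  L[2][0]=4, U row2=(0, 1, 0, 0)
  row3 ← row3 − (2)·row0  ⇒  L[3][0]=2, U row3=(0, 2, 1, 2)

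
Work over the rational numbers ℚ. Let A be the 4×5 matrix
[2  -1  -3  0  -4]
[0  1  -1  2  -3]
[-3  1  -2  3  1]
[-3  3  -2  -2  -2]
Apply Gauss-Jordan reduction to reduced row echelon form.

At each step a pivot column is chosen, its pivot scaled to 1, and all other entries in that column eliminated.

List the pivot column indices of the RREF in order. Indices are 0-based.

step 1: normalize row 0 (÷2) = (1, -1/2, -3/2, 0, -2)
  row 2: subtract -3×row0 = (0, -1/2, -13/2, 3, -5)
  row 3: subtract -3×row0 = (0, 3/2, -13/2, -2, -8)
step 2: normalize row 1 (÷1) = (0, 1, -1, 2, -3)
  row 0: subtract -1/2×row1 = (1, 0, -2, 1, -7/2)
  row 2: subtract -1/2×row1 = (0, 0, -7, 4, -13/2)
  row 3: subtract 3/2×row1 = (0, 0, -5, -5, -7/2)
step 3: normalize row 2 (÷-7) = (0, 0, 1, -4/7, 13/14)
  row 0: subtract -2×row2 = (1, 0, 0, -1/7, -23/14)
  row 1: subtract -1×row2 = (0, 1, 0, 10/7, -29/14)
  row 3: subtract -5×row2 = (0, 0, 0, -55/7, 8/7)
step 4: normalize row 3 (÷-55/7) = (0, 0, 0, 1, -8/55)
  row 0: subtract -1/7×row3 = (1, 0, 0, 0, -183/110)
  row 1: subtract 10/7×row3 = (0, 1, 0, 0, -41/22)
  row 2: subtract -4/7×row3 = (0, 0, 1, 0, 93/110)

pivot columns: 0, 1, 2, 3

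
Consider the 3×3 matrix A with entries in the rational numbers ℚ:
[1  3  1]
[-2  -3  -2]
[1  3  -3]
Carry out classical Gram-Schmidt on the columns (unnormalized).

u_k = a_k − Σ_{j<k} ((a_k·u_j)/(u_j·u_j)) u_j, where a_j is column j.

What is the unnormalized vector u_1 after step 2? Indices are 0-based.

Step 1: u_0 = a_0 = (1, -2, 1).
Step 2: u_1 = a_1 − (2)·u_0 = (1, 1, 1).

u_1 = (1, 1, 1)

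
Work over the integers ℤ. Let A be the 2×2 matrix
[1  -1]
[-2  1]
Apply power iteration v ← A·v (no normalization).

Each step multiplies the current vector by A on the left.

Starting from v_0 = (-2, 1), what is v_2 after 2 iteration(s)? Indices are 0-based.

v_0 = (-2, 1).
v_1 = A·v_0 = (-3, 5).
v_2 = A·v_1 = (-8, 11).

v_2 = (-8, 11)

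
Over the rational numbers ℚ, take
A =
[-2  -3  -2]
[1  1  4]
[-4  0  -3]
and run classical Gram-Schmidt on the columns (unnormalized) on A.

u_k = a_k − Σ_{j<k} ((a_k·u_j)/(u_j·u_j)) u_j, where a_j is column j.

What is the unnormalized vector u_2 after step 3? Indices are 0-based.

Step 1: u_0 = a_0 = (-2, 1, -4).
Step 2: u_1 = a_1 − (1/3)·u_0 = (-7/3, 2/3, 4/3).
Step 3: u_2 = a_2 − (20/21)·u_0 − (10/23)·u_1 = (148/161, 444/161, 37/161).

u_2 = (148/161, 444/161, 37/161)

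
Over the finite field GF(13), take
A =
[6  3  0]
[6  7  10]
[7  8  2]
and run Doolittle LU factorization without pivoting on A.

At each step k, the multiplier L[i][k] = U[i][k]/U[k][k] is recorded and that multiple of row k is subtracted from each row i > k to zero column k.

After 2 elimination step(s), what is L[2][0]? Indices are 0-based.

Step 1: pivot at (0,0) is 6.
  row1 ← row1 − (1)·row0  ⇒  L[1][0]=1, U row1=(0, 4, 10)
  row2 ← row2 − (12)·row0  ⇒  L[2][0]=12, U row2=(0, 11, 2)
Step 2: pivot at (1,1) is 4.
  row2 ← row2 − (6)·row1  ⇒  L[2][1]=6, U row2=(0, 0, 7)

L[2][0] = 12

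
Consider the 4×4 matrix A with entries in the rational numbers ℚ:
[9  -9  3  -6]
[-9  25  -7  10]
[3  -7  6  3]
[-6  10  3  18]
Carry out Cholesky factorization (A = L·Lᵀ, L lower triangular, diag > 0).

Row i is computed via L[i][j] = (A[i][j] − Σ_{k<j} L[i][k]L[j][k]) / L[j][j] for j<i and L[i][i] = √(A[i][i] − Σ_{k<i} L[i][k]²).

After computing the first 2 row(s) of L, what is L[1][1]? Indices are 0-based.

L[1][1] = 4

Step 1: L[0][0] = √(9) = 3.
  L[1][0] = (-9) / L[0][0] = -3.
Step 2: L[1][1] = √(16) = 4.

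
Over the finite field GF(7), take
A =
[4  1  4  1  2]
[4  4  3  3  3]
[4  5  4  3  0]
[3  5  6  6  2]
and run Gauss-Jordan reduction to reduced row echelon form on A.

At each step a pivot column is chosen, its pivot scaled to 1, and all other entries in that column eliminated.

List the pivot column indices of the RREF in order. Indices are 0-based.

pivot columns: 0, 1, 2, 3

[1] R0 /= 4  ⇒  (1, 2, 1, 2, 4)
     R1 -= 4·R0  ⇒  (0, 3, 6, 2, 1)
     R2 -= 4·R0  ⇒  (0, 4, 0, 2, 5)
     R3 -= 3·R0  ⇒  (0, 6, 3, 0, 4)
[2] R1 /= 3  ⇒  (0, 1, 2, 3, 5)
     R0 -= 2·R1  ⇒  (1, 0, 4, 3, 1)
     R2 -= 4·R1  ⇒  (0, 0, 6, 4, 6)
     R3 -= 6·R1  ⇒  (0, 0, 5, 3, 2)
[3] R2 /= 6  ⇒  (0, 0, 1, 3, 1)
     R0 -= 4·R2  ⇒  (1, 0, 0, 5, 4)
     R1 -= 2·R2  ⇒  (0, 1, 0, 4, 3)
     R3 -= 5·R2  ⇒  (0, 0, 0, 2, 4)
[4] R3 /= 2  ⇒  (0, 0, 0, 1, 2)
     R0 -= 5·R3  ⇒  (1, 0, 0, 0, 1)
     R1 -= 4·R3  ⇒  (0, 1, 0, 0, 2)
     R2 -= 3·R3  ⇒  (0, 0, 1, 0, 2)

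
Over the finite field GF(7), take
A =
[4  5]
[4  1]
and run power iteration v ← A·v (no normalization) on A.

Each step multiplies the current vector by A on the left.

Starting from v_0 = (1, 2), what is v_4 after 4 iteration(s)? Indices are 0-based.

v_0 = (1, 2).
v_1 = A·v_0 = (0, 6).
v_2 = A·v_1 = (2, 6).
v_3 = A·v_2 = (3, 0).
v_4 = A·v_3 = (5, 5).

v_4 = (5, 5)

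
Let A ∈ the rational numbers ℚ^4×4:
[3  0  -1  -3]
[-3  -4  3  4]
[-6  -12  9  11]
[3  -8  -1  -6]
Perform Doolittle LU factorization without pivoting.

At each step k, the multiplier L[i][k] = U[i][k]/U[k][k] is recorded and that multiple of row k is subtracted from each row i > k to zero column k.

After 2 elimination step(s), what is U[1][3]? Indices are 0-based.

U[1][3] = 1

Step 1: pivot at (0,0) is 3.
  row1 ← row1 − (-1)·row0  ⇒  L[1][0]=-1, U row1=(0, -4, 2, 1)
  row2 ← row2 − (-2)·row0  ⇒  L[2][0]=-2, U row2=(0, -12, 7, 5)
  row3 ← row3 − (1)·row0  ⇒  L[3][0]=1, U row3=(0, -8, 0, -3)
Step 2: pivot at (1,1) is -4.
  row2 ← row2 − (3)·row1  ⇒  L[2][1]=3, U row2=(0, 0, 1, 2)
  row3 ← row3 − (2)·row1  ⇒  L[3][1]=2, U row3=(0, 0, -4, -5)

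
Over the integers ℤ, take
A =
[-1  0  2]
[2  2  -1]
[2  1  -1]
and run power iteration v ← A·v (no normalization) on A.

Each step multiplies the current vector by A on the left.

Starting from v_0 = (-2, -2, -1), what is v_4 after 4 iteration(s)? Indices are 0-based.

v_0 = (-2, -2, -1).
v_1 = A·v_0 = (0, -7, -5).
v_2 = A·v_1 = (-10, -9, -2).
v_3 = A·v_2 = (6, -36, -27).
v_4 = A·v_3 = (-60, -33, 3).

v_4 = (-60, -33, 3)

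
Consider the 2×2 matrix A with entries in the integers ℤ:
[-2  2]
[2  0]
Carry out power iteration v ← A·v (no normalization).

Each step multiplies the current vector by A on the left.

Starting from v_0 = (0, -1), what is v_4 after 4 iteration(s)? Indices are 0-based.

v_4 = (48, -32)

v_0 = (0, -1).
v_1 = A·v_0 = (-2, 0).
v_2 = A·v_1 = (4, -4).
v_3 = A·v_2 = (-16, 8).
v_4 = A·v_3 = (48, -32).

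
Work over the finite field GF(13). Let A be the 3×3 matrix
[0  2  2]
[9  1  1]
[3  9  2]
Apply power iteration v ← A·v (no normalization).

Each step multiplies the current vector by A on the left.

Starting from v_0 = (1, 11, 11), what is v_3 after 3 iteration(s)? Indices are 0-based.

v_3 = (2, 9, 5)

v_0 = (1, 11, 11).
v_1 = A·v_0 = (5, 5, 7).
v_2 = A·v_1 = (11, 5, 9).
v_3 = A·v_2 = (2, 9, 5).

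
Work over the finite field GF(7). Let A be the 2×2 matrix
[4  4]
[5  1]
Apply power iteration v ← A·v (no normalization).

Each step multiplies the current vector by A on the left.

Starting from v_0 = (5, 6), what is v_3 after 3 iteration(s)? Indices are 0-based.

v_3 = (6, 1)

v_0 = (5, 6).
v_1 = A·v_0 = (2, 3).
v_2 = A·v_1 = (6, 6).
v_3 = A·v_2 = (6, 1).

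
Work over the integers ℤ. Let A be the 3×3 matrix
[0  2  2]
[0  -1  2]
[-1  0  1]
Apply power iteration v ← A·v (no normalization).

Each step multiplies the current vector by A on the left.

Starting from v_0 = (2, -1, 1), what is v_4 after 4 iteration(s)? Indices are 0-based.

v_0 = (2, -1, 1).
v_1 = A·v_0 = (0, 3, -1).
v_2 = A·v_1 = (4, -5, -1).
v_3 = A·v_2 = (-12, 3, -5).
v_4 = A·v_3 = (-4, -13, 7).

v_4 = (-4, -13, 7)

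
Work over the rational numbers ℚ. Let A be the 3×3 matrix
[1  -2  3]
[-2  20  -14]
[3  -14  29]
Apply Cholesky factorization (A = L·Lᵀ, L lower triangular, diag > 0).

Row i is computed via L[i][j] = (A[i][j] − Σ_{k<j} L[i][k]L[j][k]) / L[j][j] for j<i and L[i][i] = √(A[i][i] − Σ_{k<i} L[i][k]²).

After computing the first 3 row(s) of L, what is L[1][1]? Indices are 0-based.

L[1][1] = 4

Step 1: L[0][0] = √(1) = 1.
  L[1][0] = (-2) / L[0][0] = -2.
Step 2: L[1][1] = √(16) = 4.
  L[2][0] = (3) / L[0][0] = 3.
  L[2][1] = (-8) / L[1][1] = -2.
Step 3: L[2][2] = √(16) = 4.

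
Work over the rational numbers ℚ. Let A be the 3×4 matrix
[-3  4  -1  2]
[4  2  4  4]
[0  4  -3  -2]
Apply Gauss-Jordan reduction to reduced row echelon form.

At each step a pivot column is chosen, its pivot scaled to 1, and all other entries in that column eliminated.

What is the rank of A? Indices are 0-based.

rank = 3

pivot(0,0)=-3: scale R0 → (1, -4/3, 1/3, -2/3)
  clear (1,0): R1 −= (4)R0 → (0, 22/3, 8/3, 20/3)
pivot(1,1)=22/3: scale R1 → (0, 1, 4/11, 10/11)
  clear (0,1): R0 −= (-4/3)R1 → (1, 0, 9/11, 6/11)
  clear (2,1): R2 −= (4)R1 → (0, 0, -49/11, -62/11)
pivot(2,2)=-49/11: scale R2 → (0, 0, 1, 62/49)
  clear (0,2): R0 −= (9/11)R2 → (1, 0, 0, -24/49)
  clear (1,2): R1 −= (4/11)R2 → (0, 1, 0, 22/49)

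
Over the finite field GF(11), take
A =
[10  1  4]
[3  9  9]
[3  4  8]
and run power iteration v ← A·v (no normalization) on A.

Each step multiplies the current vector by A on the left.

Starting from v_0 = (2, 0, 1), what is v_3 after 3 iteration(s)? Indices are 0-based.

v_0 = (2, 0, 1).
v_1 = A·v_0 = (2, 4, 3).
v_2 = A·v_1 = (3, 3, 2).
v_3 = A·v_2 = (8, 10, 4).

v_3 = (8, 10, 4)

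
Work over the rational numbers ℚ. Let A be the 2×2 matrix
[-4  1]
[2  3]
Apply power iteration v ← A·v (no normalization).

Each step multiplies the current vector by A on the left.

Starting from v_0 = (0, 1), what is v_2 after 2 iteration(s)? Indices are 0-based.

v_2 = (-1, 11)

v_0 = (0, 1).
v_1 = A·v_0 = (1, 3).
v_2 = A·v_1 = (-1, 11).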